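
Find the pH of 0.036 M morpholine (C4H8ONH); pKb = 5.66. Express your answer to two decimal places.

pH = 10.45

C4H8ONH + H2O ⇌ C4H8ONH2+ + OH-
Kb = 10^(−5.66) = 2.19 × 10^-6
Let x = [OH-] at equilibrium. Kb = x²/(0.036 − x).
Assume x ≪ 0.036: x ≈ √(2.19 × 10^-6 × 0.036) = 2.81 × 10^-4 M
pOH = 3.55, so pH = 14.00 − pOH = 10.45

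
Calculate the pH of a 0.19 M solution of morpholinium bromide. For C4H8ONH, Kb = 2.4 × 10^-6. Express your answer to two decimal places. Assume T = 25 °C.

C4H8ONH2+ is the conjugate acid of the weak base C4H8ONH.
Ka = Kw/Kb = 1.0×10^-14 / 2.4 × 10^-6 = 4.17 × 10^-9
From the ICE table, Ka = x²/(0.19 − x) = 4.17 × 10^-9.
Assume x ≪ 0.19: x ≈ √(4.17 × 10^-9 × 0.19) = 2.81 × 10^-5 M
pH = −log[H+] = −log(2.81 × 10^-5) = 4.55

pH = 4.55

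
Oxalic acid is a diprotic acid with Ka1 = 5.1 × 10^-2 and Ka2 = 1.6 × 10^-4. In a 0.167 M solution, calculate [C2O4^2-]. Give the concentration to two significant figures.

1.6 × 10^-4 M

First ionization gives [H+] ≈ [HC2O4-] = 7.02 × 10^-2 M.
Second step: Ka2 = [H+][C2O4^2-]/[HC2O4-] ≈ [C2O4^2-] (since [H+] ≈ [HC2O4-]).
So [C2O4^2-] ≈ Ka2.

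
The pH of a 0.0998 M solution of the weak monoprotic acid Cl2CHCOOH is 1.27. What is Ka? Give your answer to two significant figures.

[H+] = 10^(-1.27) = 5.37 × 10^-2 M
At equilibrium [HA] = 0.0998 − 5.37 × 10^-2 = 4.61 × 10^-2 M
Ka = [H+][A-]/[HA] = (5.37 × 10^-2)² / 4.61 × 10^-2 = 6.3 × 10^-2

Ka = 6.3 × 10^-2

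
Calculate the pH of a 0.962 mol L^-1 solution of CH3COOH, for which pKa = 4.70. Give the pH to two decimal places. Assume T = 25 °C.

pH = 2.36

CH3COOH ⇌ CH3COO- + H+
Ka = 10^(−4.70) = 2.00 × 10^-5
Ka = [H+]²/(0.962 − [H+]) = 2.00 × 10^-5
Neglecting [H+] in the denominator: [H+] = √(2.00 × 10^-5 × 0.962) = 4.39 × 10^-3 M
Check: 0.46% ionized — well under 5%, approximation valid.
pH = −log[H+] = −log(4.39 × 10^-3) = 2.36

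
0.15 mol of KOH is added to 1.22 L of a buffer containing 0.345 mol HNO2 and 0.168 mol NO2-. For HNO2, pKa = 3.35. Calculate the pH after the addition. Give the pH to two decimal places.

After neutralization: n(HNO2) = 0.195 mol, n(NO2-) = 0.318 mol.
Henderson–Hasselbalch with mole ratio 0.318/0.195: pH = 3.35 + (+0.212)

pH = 3.56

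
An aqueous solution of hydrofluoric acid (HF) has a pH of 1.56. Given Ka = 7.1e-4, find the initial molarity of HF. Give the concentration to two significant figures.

[H+] = 10^(-1.56) = 2.75 × 10^-2 M = x
Ka = x²/(C₀ − x) ⇒ C₀ = x + x²/Ka
C₀ = 2.75 × 10^-2 + (2.75 × 10^-2)²/(7.1 × 10^-4) = 1.09 M

C₀ = 1.1 M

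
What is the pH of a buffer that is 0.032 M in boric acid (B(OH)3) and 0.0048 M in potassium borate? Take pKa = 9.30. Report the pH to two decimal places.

pH = 8.48

pH = pKa + log([A⁻]/[HA]) = 9.30 + log(0.0048/0.032)
pH = 9.30 + (-0.824) = 8.48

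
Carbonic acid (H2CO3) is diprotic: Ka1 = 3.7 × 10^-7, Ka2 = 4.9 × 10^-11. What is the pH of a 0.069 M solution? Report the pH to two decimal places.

Since Ka1 ≫ Ka2, the first ionization dominates [H+].
Ka1 = x²/(0.069 − x) = 3.7 × 10^-7
x ≈ √(3.7 × 10^-7 × 0.069) = 1.60 × 10^-4 M
pH = −log(1.60 × 10^-4) = 3.80

pH = 3.80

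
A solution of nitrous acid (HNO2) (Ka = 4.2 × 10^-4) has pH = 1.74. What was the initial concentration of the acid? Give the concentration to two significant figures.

[H+] = 10^(-1.74) = 1.82 × 10^-2 M = x
Ka = x²/(C₀ − x) ⇒ C₀ = x + x²/Ka
C₀ = 1.82 × 10^-2 + (1.82 × 10^-2)²/(4.2 × 10^-4) = 8.07 × 10^-1 M

C₀ = 8.1 × 10^-1 M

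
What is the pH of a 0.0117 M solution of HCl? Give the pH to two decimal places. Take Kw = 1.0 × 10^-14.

pH = 1.93

HCl is a strong acid and dissociates completely, so [H+] = 0.0117 M.
pH = -log(0.0117) = 1.93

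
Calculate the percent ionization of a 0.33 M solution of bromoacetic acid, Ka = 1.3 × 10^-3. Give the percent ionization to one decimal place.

BrCH2COOH ⇌ BrCH2COO- + H+; let x = [H+] at equilibrium.
Ka = x²/(C₀ − x); solving the quadratic gives x = 2.01 × 10^-2 M.
Fraction ionized = 2.01 × 10^-2 / 0.33 = 0.0609 → 6.1%

6.1%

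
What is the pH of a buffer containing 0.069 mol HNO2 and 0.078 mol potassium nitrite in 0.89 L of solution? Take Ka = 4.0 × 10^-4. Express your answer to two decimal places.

pKa = −log(4.0 × 10^-4) = 3.398
pH = pKa + log([A⁻]/[HA]) = 3.398 + log(0.078/0.069)
pH = 3.398 + (+0.053) = 3.45

pH = 3.45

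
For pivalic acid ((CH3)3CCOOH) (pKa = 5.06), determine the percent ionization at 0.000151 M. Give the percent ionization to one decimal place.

21.3%

(CH3)3CCOOH ⇌ (CH3)3CCOO- + H+; let x = [H+] at equilibrium.
Ka = 10^(−5.06) = 8.71 × 10^-6
Ka = x²/(C₀ − x); solving the quadratic gives x = 3.22 × 10^-5 M.
Fraction ionized = 3.22 × 10^-5 / 0.000151 = 0.2132 → 21.3%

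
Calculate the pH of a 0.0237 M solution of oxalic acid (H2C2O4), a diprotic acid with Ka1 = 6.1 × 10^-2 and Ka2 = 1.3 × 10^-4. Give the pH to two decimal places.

pH = 1.74

Since Ka1 ≫ Ka2, the first ionization dominates [H+].
Ka1 = x²/(0.0237 − x) = 6.1 × 10^-2
Solving the quadratic: x = (−Ka1 + √(Ka1² + 4·Ka1·C₀))/2 = 1.82 × 10^-2 M
pH = −log(1.82 × 10^-2) = 1.74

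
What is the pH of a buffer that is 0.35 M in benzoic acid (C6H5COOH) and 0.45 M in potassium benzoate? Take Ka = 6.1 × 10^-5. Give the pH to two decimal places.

pH = 4.32

pKa = −log(6.1 × 10^-5) = 4.215
Using pH = pKa + log([base]/[acid]) with [base]/[acid] = 0.45/0.35:
pH = 4.215 + (+0.109) = 4.32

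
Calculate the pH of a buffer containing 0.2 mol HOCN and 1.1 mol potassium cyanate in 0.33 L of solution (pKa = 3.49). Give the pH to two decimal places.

pH = 4.23

pH = pKa + log([A⁻]/[HA]) = 3.49 + log(1.1/0.2)
pH = 3.49 + (+0.740) = 4.23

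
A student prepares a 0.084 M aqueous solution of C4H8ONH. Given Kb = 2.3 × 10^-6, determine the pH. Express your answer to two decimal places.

pH = 10.64

C4H8ONH + H2O ⇌ C4H8ONH2+ + OH-
From the ICE table, Kb = x²/(0.084 − x) = 2.3 × 10^-6.
Neglecting x in the denominator: x = √(2.3 × 10^-6 × 0.084) = 4.40 × 10^-4 M
(x/C₀ = 0.52% < 5%, so the approximation holds.)
pOH = 3.36, so pH = 14.00 − pOH = 10.64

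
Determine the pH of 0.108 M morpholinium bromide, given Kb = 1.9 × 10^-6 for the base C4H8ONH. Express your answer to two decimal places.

C4H8ONH2+ is the conjugate acid of the weak base C4H8ONH.
Ka = Kw/Kb = 1.0×10^-14 / 1.9 × 10^-6 = 5.26 × 10^-9
Let x = [H+] at equilibrium. Ka = x²/(0.108 − x).
Assume x ≪ 0.108: x ≈ √(5.26 × 10^-9 × 0.108) = 2.38 × 10^-5 M
(x/C₀ = 0.022% < 5%, so the approximation holds.)
pH = −log(2.38 × 10^-5) = 4.62

pH = 4.62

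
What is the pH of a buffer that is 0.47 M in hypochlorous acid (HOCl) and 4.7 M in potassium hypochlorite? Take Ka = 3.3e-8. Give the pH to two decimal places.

pH = 8.48

pKa = −log(3.3 × 10^-8) = 7.481
Henderson–Hasselbalch: pH = pKa + log([OCl-]/[HOCl]) = 7.481 + log(4.7/0.47)
pH = 7.481 + (+1.000) = 8.48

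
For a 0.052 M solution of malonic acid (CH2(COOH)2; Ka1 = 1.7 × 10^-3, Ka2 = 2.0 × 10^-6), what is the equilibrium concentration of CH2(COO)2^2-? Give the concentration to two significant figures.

2.0 × 10^-6 M

First ionization gives [H+] ≈ [CH2(COOH)COO-] = 8.59 × 10^-3 M.
Second step: Ka2 = [H+][CH2(COO)2^2-]/[CH2(COOH)COO-] ≈ [CH2(COO)2^2-] (since [H+] ≈ [CH2(COOH)COO-]).
So [CH2(COO)2^2-] ≈ Ka2.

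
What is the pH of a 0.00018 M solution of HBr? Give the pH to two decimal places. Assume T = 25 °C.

pH = 3.74

HBr is a strong acid and dissociates completely, so [H+] = 0.00018 M.
pH = -log(0.00018) = 3.74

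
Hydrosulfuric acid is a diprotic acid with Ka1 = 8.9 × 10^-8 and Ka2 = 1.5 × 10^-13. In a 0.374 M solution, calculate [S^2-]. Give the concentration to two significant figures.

First ionization gives [H+] ≈ [HS-] = 1.82 × 10^-4 M.
Second step: Ka2 = [H+][S^2-]/[HS-] ≈ [S^2-] (since [H+] ≈ [HS-]).
So [S^2-] ≈ Ka2.

1.5 × 10^-13 M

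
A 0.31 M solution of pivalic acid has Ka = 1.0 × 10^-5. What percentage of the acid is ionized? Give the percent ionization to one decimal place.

0.6%

(CH3)3CCOOH ⇌ (CH3)3CCOO- + H+; let x = [H+] at equilibrium.
x ≈ √(Ka·C₀) = √(1.0 × 10^-5 × 0.31) = 1.76 × 10^-3 M
% ionization = x/C₀ × 100% = 1.76 × 10^-3/0.31 × 100% = 0.6%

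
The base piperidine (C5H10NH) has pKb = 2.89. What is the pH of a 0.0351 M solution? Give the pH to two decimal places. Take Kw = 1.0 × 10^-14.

pH = 11.79

C5H10NH + H2O ⇌ C5H10NH2+ + OH-
Kb = 10^(−2.89) = 1.29 × 10^-3
Kb = x²/(0.0351 − x) = 1.29 × 10^-3
Here C₀/Kb ≈ 27.2, so the small-x approximation fails. Use the quadratic:
x = [−0.00129 + √(0.00129² + 0.000181)]/2 = 6.11 × 10^-3 M
pOH = 2.21, so pH = 14.00 − pOH = 11.79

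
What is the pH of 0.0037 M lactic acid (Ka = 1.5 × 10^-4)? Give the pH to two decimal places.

CH3CH(OH)COOH ⇌ CH3CH(OH)COO- + H+
Let x = [H+] at equilibrium. Ka = x²/(0.0037 − x).
x is not negligible relative to C₀; solve x² + 0.00015·x − 5.55e-07 = 0.
x = (−Ka + √(Ka² + 4·Ka·C₀))/2 = 6.74 × 10^-4 M
pH = −log(6.74 × 10^-4) = 3.17

pH = 3.17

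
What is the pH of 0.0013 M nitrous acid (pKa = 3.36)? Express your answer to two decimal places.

HNO2 ⇌ NO2- + H+
Ka = 10^(−3.36) = 4.37 × 10^-4
From the ICE table, Ka = [H+]²/(0.0013 − [H+]) = 4.37 × 10^-4.
Here C₀/Ka ≈ 2.97, so the small-[H+] approximation fails. Use the quadratic:
[H+] = (−Ka + √(Ka² + 4·Ka·C₀))/2 = 5.66 × 10^-4 M
pH = −log[H+] = −log(5.66 × 10^-4) = 3.25

pH = 3.25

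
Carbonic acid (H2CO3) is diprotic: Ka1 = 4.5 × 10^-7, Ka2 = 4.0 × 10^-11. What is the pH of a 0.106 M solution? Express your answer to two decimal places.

Ka1 ≫ Ka2, so treat the first dissociation as the only significant source of H+.
Ka1 = x²/(0.106 − x) = 4.5 × 10^-7
x ≈ √(4.5 × 10^-7 × 0.106) = 2.18 × 10^-4 M
pH = −log(2.18 × 10^-4) = 3.66

pH = 3.66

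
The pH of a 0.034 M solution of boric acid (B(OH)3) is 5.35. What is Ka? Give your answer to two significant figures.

Ka = 5.9 × 10^-10

[H+] = 10^(-5.35) = 4.47 × 10^-6 M
At equilibrium [HA] = 0.034 − 4.47 × 10^-6 = 3.40 × 10^-2 M
Ka = [H+][A-]/[HA] = (4.47 × 10^-6)² / 3.40 × 10^-2 = 5.9 × 10^-10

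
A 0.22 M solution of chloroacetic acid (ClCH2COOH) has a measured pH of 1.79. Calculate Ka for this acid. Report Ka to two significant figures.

Ka = 1.3 × 10^-3

[H+] = 10^(-1.79) = 1.62 × 10^-2 M
At equilibrium [HA] = 0.22 − 1.62 × 10^-2 = 2.04 × 10^-1 M
Ka = [H+][A-]/[HA] = (1.62 × 10^-2)² / 2.04 × 10^-1 = 1.3 × 10^-3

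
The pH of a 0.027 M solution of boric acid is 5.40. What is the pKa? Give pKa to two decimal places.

pKa = 9.23

[H+] = 10^(-5.40) = 3.98 × 10^-6 M
At equilibrium [HA] = 0.027 − 3.98 × 10^-6 = 2.70 × 10^-2 M
Ka = [H+][A-]/[HA] = (3.98 × 10^-6)² / 2.70 × 10^-2 = 5.87 × 10^-10
pKa = -log(5.87 × 10^-10) = 9.23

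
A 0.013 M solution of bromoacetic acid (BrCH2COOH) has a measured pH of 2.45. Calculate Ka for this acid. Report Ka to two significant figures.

Ka = 1.3 × 10^-3

[H+] = 10^(-2.45) = 3.55 × 10^-3 M
At equilibrium [HA] = 0.013 − 3.55 × 10^-3 = 9.45 × 10^-3 M
Ka = [H+][A-]/[HA] = (3.55 × 10^-3)² / 9.45 × 10^-3 = 1.3 × 10^-3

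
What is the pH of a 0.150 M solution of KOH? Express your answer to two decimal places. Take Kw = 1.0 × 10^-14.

KOH is a strong base; [OH-] = 0.15 M.
pOH = -log(0.15) = 0.82
pH = 14.00 - 0.82 = 13.18

pH = 13.18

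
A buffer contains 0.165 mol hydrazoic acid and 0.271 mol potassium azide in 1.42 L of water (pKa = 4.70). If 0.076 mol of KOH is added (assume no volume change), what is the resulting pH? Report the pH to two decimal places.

pH = 5.29

OH- converts HN3 to N3-: HN3 → 0.089 mol, N3- → 0.347 mol.
Henderson–Hasselbalch with mole ratio 0.347/0.089: pH = 4.70 + (+0.591)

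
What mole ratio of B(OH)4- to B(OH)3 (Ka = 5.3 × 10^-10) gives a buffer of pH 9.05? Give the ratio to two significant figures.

ratio = 0.59

pKa = -log(5.3 × 10^-10) = 9.276
pH = pKa + log(r) ⇒ log(r) = 9.05 − 9.276 = -0.226
r = [B(OH)4-]/[B(OH)3] = 10^(-0.226) = 0.594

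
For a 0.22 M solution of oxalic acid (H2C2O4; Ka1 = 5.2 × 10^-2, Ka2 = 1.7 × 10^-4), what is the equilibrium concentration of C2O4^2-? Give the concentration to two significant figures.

First ionization gives [H+] ≈ [HC2O4-] = 8.41 × 10^-2 M.
Second step: Ka2 = [H+][C2O4^2-]/[HC2O4-] ≈ [C2O4^2-] (since [H+] ≈ [HC2O4-]).
So [C2O4^2-] ≈ Ka2.

1.7 × 10^-4 M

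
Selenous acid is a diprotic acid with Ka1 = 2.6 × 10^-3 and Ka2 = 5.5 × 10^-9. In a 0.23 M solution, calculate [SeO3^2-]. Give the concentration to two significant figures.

5.5 × 10^-9 M

First ionization gives [H+] ≈ [HSeO3-] = 2.32 × 10^-2 M.
Second step: Ka2 = [H+][SeO3^2-]/[HSeO3-] ≈ [SeO3^2-] (since [H+] ≈ [HSeO3-]).
So [SeO3^2-] ≈ Ka2.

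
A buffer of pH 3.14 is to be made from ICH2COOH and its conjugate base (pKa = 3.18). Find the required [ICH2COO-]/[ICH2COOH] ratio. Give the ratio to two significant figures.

ratio = 0.91

pH = pKa + log(r) ⇒ log(r) = 3.14 − 3.18 = -0.04
r = [ICH2COO-]/[ICH2COOH] = 10^(-0.04) = 0.912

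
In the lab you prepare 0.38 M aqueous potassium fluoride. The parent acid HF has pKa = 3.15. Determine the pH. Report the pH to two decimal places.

pH = 8.36

F- is the conjugate base of the weak acid HF.
Ka = 10^(−3.15) = 7.08 × 10^-4
Kb = Kw/Ka = 1.0×10^-14 / 7.08 × 10^-4 = 1.41 × 10^-11
From the ICE table, Kb = x²/(0.38 − x) = 1.41 × 10^-11.
Assume x ≪ 0.38: x ≈ √(1.41 × 10^-11 × 0.38) = 2.31 × 10^-6 M
(x/C₀ = 0.00061% < 5%, so the approximation holds.)
pOH = 5.64, so pH = 14.00 − pOH = 8.36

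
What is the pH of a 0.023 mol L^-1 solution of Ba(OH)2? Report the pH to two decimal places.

pH = 12.66

Ba(OH)2 is a strong base (each formula unit releases 2 OH-); [OH-] = 0.046 M.
pOH = -log(0.046) = 1.34
pH = 14.00 - 1.34 = 12.66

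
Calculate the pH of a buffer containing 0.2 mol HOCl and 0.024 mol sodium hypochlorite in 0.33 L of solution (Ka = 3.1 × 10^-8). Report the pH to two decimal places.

pKa = −log(3.1 × 10^-8) = 7.509
Using pH = pKa + log([base]/[acid]) with [base]/[acid] = 0.024/0.2:
pH = 7.509 + (-0.921) = 6.59

pH = 6.59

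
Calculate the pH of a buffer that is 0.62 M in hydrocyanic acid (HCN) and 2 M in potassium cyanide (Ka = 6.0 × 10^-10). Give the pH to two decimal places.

pH = 9.73

pKa = −log(6.0 × 10^-10) = 9.222
Henderson–Hasselbalch: pH = pKa + log([CN-]/[HCN]) = 9.222 + log(2/0.62)
pH = 9.222 + (+0.509) = 9.73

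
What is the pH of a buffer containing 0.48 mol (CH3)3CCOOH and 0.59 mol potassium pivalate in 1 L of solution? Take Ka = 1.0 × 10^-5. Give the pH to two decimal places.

pKa = −log(1.0 × 10^-5) = 5.000
pH = pKa + log([A⁻]/[HA]) = 5.000 + log(0.59/0.48)
pH = 5.000 + (+0.090) = 5.09

pH = 5.09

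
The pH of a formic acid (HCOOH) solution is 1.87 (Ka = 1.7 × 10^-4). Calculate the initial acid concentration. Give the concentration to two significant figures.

[H+] = 10^(-1.87) = 1.35 × 10^-2 M = x
Ka = x²/(C₀ − x) ⇒ C₀ = x + x²/Ka
C₀ = 1.35 × 10^-2 + (1.35 × 10^-2)²/(1.7 × 10^-4) = 1.09 M

C₀ = 1.1 M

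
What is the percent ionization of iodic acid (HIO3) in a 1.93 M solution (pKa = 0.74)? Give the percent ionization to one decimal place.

26.4%

HIO3 ⇌ IO3- + H+; let x = [H+] at equilibrium.
Ka = 10^(−0.74) = 1.82 × 10^-1
Solve x² + 0.182x − 0.351 = 0 → x = 5.09 × 10^-1 M
Fraction ionized = 5.09 × 10^-1 / 1.93 = 0.2637 → 26.4%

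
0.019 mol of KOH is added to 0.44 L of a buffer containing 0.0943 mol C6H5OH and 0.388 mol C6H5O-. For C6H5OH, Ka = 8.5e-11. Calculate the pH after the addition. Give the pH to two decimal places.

pH = 10.80

OH- converts C6H5OH to C6H5O-: C6H5OH → 0.0753 mol, C6H5O- → 0.407 mol.
pKa = −log(8.5 × 10^-11) = 10.071
pH = pKa + log(n_C6H5O-/n_C6H5OH) = 10.071 + log(0.407/0.0753) = 10.071 + (+0.733)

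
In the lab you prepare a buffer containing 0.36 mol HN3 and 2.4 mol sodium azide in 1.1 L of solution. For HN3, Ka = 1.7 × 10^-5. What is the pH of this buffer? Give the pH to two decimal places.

pKa = −log(1.7 × 10^-5) = 4.770
Using pH = pKa + log([base]/[acid]) with [base]/[acid] = 2.4/0.36:
pH = 4.770 + (+0.824) = 5.59

pH = 5.59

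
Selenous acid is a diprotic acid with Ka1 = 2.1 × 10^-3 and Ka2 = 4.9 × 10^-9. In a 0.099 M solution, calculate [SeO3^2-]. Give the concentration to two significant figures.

4.9 × 10^-9 M

First ionization gives [H+] ≈ [HSeO3-] = 1.34 × 10^-2 M.
Second step: Ka2 = [H+][SeO3^2-]/[HSeO3-] ≈ [SeO3^2-] (since [H+] ≈ [HSeO3-]).
So [SeO3^2-] ≈ Ka2.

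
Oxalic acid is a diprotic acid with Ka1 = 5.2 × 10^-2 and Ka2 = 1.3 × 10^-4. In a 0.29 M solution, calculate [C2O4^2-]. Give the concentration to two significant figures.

1.3 × 10^-4 M

First ionization gives [H+] ≈ [HC2O4-] = 9.95 × 10^-2 M.
Second step: Ka2 = [H+][C2O4^2-]/[HC2O4-] ≈ [C2O4^2-] (since [H+] ≈ [HC2O4-]).
So [C2O4^2-] ≈ Ka2.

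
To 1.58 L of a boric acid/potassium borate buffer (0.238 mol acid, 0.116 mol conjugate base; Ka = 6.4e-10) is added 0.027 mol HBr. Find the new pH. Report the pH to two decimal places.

Added H+ converts B(OH)4- to B(OH)3: B(OH)3 → 0.265 mol, B(OH)4- → 0.089 mol.
pKa = −log(6.4 × 10^-10) = 9.194
pH = pKa + log([A⁻]/[HA]) = 9.194 + log(0.089/0.265) = 9.194 -0.474

pH = 8.72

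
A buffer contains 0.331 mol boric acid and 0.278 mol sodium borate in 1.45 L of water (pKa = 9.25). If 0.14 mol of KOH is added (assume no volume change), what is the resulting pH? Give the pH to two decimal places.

After neutralization: n(B(OH)3) = 0.191 mol, n(B(OH)4-) = 0.418 mol.
pH = pKa + log([A⁻]/[HA]) = 9.25 + log(0.418/0.191) = 9.25 +0.340

pH = 9.59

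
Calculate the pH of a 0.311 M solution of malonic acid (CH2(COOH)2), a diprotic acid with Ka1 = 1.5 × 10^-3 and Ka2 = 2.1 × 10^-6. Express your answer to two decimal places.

pH = 1.68

Ka1 ≫ Ka2, so treat the first dissociation as the only significant source of H+.
Ka1 = x²/(0.311 − x) = 1.5 × 10^-3
Solving the quadratic: x = (−Ka1 + √(Ka1² + 4·Ka1·C₀))/2 = 2.09 × 10^-2 M
pH = −log(2.09 × 10^-2) = 1.68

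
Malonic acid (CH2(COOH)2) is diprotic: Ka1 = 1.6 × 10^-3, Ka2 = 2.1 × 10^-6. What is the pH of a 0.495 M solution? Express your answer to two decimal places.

pH = 1.56

Since Ka1 ≫ Ka2, the first ionization dominates [H+].
Ka1 = x²/(0.495 − x) = 1.6 × 10^-3
Solving the quadratic: x = (−Ka1 + √(Ka1² + 4·Ka1·C₀))/2 = 2.74 × 10^-2 M
pH = −log(2.74 × 10^-2) = 1.56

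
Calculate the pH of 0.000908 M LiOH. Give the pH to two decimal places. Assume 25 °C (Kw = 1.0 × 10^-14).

LiOH is a strong base; [OH-] = 0.000908 M.
pOH = -log(0.000908) = 3.04
pH = 14.00 - 3.04 = 10.96

pH = 10.96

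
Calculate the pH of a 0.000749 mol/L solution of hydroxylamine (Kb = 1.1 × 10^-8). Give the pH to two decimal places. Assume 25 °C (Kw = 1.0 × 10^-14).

NH2OH + H2O ⇌ NH3OH+ + OH-
From the ICE table, Kb = x²/(0.000749 − x) = 1.1 × 10^-8.
Assume x ≪ 0.000749: x ≈ √(1.1 × 10^-8 × 0.000749) = 2.87 × 10^-6 M
Check: 0.38% ionized — well under 5%, approximation valid.
pOH = −log(2.87 × 10^-6) = 5.54; pH = 14.00 − 5.54 = 8.46

pH = 8.46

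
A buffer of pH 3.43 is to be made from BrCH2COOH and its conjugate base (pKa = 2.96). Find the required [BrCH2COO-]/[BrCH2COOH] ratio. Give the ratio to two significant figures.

ratio = 3.0

pH = pKa + log(r) ⇒ log(r) = 3.43 − 2.96 = +0.47
r = [BrCH2COO-]/[BrCH2COOH] = 10^(+0.47) = 2.95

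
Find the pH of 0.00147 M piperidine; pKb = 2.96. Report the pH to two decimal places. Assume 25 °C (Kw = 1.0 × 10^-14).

pH = 10.92

C5H10NH + H2O ⇌ C5H10NH2+ + OH-
Kb = 10^(−2.96) = 1.10 × 10^-3
Kb = x²/(0.00147 − x) = 1.10 × 10^-3
Here C₀/Kb ≈ 1.34, so the small-x approximation fails. Use the quadratic:
x = [−0.0011 + √(0.0011² + 6.47e-06)]/2 = 8.35 × 10^-4 M
pOH = −log(8.35 × 10^-4) = 3.08; pH = 14.00 − 3.08 = 10.92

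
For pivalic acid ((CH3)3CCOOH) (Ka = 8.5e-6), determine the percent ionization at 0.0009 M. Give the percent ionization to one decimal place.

9.3%

(CH3)3CCOOH ⇌ (CH3)3CCOO- + H+; let x = [H+] at equilibrium.
Ka = x²/(C₀ − x); solving the quadratic gives x = 8.33 × 10^-5 M.
Fraction ionized = 8.33 × 10^-5 / 0.0009 = 0.0926 → 9.3%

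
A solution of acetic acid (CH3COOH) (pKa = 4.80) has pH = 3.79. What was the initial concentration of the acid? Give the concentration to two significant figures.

[H+] = 10^(-3.79) = 1.62 × 10^-4 M = x
Ka = 10^(−4.80) = 1.58 × 10^-5
Ka = x²/(C₀ − x) ⇒ C₀ = x + x²/Ka
C₀ = 1.62 × 10^-4 + (1.62 × 10^-4)²/(1.58 × 10^-5) = 1.82 × 10^-3 M

C₀ = 1.8 × 10^-3 M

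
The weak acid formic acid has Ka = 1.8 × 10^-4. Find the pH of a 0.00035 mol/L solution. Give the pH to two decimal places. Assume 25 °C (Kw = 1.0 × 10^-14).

HCOOH ⇌ HCOO- + H+
Let x = [H+] at equilibrium. Ka = x²/(0.00035 − x).
x is not negligible relative to C₀; solve x² + 0.00018·x − 6.3e-08 = 0.
x = (−Ka + √(Ka² + 4·Ka·C₀))/2 = 1.77 × 10^-4 M
pH = −log[H+] = −log(1.77 × 10^-4) = 3.75

pH = 3.75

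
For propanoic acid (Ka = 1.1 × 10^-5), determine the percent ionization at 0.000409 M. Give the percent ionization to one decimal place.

CH3CH2COOH ⇌ CH3CH2COO- + H+; let x = [H+] at equilibrium.
Ka = x²/(C₀ − x); solving the quadratic gives x = 6.18 × 10^-5 M.
% ionization = x/C₀ × 100% = 6.18 × 10^-5/0.000409 × 100% = 15.1%

15.1%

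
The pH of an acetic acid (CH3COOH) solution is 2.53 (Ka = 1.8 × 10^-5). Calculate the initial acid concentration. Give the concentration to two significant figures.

C₀ = 4.9 × 10^-1 M

[H+] = 10^(-2.53) = 2.95 × 10^-3 M = x
Ka = x²/(C₀ − x) ⇒ C₀ = x + x²/Ka
C₀ = 2.95 × 10^-3 + (2.95 × 10^-3)²/(1.8 × 10^-5) = 4.86 × 10^-1 M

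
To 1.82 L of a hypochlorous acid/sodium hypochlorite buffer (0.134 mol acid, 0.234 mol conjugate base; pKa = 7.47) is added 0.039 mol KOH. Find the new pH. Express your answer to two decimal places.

OH- converts HOCl to OCl-: HOCl → 0.095 mol, OCl- → 0.273 mol.
pH = pKa + log([A⁻]/[HA]) = 7.47 + log(0.273/0.095) = 7.47 +0.458

pH = 7.93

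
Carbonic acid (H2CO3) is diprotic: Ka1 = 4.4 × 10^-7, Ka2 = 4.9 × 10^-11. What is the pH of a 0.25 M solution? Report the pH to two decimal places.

pH = 3.48

Since Ka1 ≫ Ka2, the first ionization dominates [H+].
Ka1 = x²/(0.25 − x) = 4.4 × 10^-7
x ≈ √(4.4 × 10^-7 × 0.25) = 3.32 × 10^-4 M
pH = −log(3.32 × 10^-4) = 3.48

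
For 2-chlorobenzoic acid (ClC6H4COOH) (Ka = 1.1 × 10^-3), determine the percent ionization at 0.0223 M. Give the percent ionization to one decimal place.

19.9%

ClC6H4COOH ⇌ ClC6H4COO- + H+; let x = [H+] at equilibrium.
Solve x² + 0.0011x − 2.45e-05 = 0 → x = 4.43 × 10^-3 M
Fraction ionized = 4.43 × 10^-3 / 0.0223 = 0.1987 → 19.9%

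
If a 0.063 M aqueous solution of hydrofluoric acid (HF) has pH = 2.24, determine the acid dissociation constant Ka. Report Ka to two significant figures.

[H+] = 10^(-2.24) = 5.75 × 10^-3 M
At equilibrium [HA] = 0.063 − 5.75 × 10^-3 = 5.73 × 10^-2 M
Ka = [H+][A-]/[HA] = (5.75 × 10^-3)² / 5.73 × 10^-2 = 5.8 × 10^-4

Ka = 5.8 × 10^-4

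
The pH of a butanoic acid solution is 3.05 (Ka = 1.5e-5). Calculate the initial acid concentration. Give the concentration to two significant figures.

[H+] = 10^(-3.05) = 8.91 × 10^-4 M = x
Ka = x²/(C₀ − x) ⇒ C₀ = x + x²/Ka
C₀ = 8.91 × 10^-4 + (8.91 × 10^-4)²/(1.5 × 10^-5) = 5.38 × 10^-2 M

C₀ = 5.4 × 10^-2 M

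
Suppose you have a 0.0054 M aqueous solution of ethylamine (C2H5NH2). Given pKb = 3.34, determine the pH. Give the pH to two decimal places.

pH = 11.13

C2H5NH2 + H2O ⇌ C2H5NH3+ + OH-
Kb = 10^(−3.34) = 4.57 × 10^-4
Kb = [OH-]²/(0.0054 − [OH-]) = 4.57 × 10^-4
Here C₀/Kb ≈ 11.8, so the small-[OH-] approximation fails. Use the quadratic:
[OH-] = [−0.000457 + √(0.000457² + 9.87e-06)]/2 = 1.36 × 10^-3 M
pOH = −log(1.36 × 10^-3) = 2.87; pH = 14.00 − 2.87 = 11.13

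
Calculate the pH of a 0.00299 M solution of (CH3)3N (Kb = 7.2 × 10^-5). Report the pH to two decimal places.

(CH3)3N + H2O ⇌ (CH3)3NH+ + OH-
From the ICE table, Kb = x²/(0.00299 − x) = 7.2 × 10^-5.
x is not negligible relative to C₀; solve x² + 7.2e-05·x − 2.15e-07 = 0.
x = [−7.2e-05 + √(7.2e-05² + 8.61e-07)]/2 = 4.29 × 10^-4 M
pOH = 3.37, so pH = 14.00 − pOH = 10.63

pH = 10.63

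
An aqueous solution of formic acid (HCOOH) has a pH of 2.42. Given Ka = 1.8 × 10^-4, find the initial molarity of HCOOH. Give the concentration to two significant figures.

[H+] = 10^(-2.42) = 3.80 × 10^-3 M = x
Ka = x²/(C₀ − x) ⇒ C₀ = x + x²/Ka
C₀ = 3.80 × 10^-3 + (3.80 × 10^-3)²/(1.8 × 10^-4) = 8.40 × 10^-2 M

C₀ = 8.4 × 10^-2 M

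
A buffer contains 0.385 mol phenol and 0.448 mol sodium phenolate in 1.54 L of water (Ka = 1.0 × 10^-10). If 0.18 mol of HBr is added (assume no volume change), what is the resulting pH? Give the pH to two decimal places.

pH = 9.68

Added H+ converts C6H5O- to C6H5OH: C6H5OH → 0.565 mol, C6H5O- → 0.268 mol.
pKa = −log(1.0 × 10^-10) = 10.000
pH = pKa + log(n_C6H5O-/n_C6H5OH) = 10.000 + log(0.268/0.565) = 10.000 + (-0.324)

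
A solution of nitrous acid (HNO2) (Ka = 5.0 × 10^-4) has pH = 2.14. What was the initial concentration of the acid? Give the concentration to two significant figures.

C₀ = 1.1 × 10^-1 M

[H+] = 10^(-2.14) = 7.24 × 10^-3 M = x
Ka = x²/(C₀ − x) ⇒ C₀ = x + x²/Ka
C₀ = 7.24 × 10^-3 + (7.24 × 10^-3)²/(5.0 × 10^-4) = 1.12 × 10^-1 M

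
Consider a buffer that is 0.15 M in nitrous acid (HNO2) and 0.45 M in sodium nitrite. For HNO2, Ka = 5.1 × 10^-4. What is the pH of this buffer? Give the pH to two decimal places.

pKa = −log(5.1 × 10^-4) = 3.292
Using pH = pKa + log([base]/[acid]) with [base]/[acid] = 0.45/0.15:
pH = 3.292 + (+0.477) = 3.77

pH = 3.77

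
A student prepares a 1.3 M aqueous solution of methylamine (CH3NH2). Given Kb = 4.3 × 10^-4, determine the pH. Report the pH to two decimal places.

CH3NH2 + H2O ⇌ CH3NH3+ + OH-
Kb = [OH-]²/(1.3 − [OH-]) = 4.3 × 10^-4
Neglecting [OH-] in the denominator: [OH-] = √(4.3 × 10^-4 × 1.3) = 2.36 × 10^-2 M
([OH-]/C₀ = 1.8% < 5%, so the approximation holds.)
pOH = 1.63, so pH = 14.00 − pOH = 12.37

pH = 12.37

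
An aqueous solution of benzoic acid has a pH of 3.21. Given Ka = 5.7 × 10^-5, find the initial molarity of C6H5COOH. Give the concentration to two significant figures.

C₀ = 7.3 × 10^-3 M

[H+] = 10^(-3.21) = 6.17 × 10^-4 M = x
Ka = x²/(C₀ − x) ⇒ C₀ = x + x²/Ka
C₀ = 6.17 × 10^-4 + (6.17 × 10^-4)²/(5.7 × 10^-5) = 7.30 × 10^-3 M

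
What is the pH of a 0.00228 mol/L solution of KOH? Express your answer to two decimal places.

pH = 11.36

KOH is a strong base; [OH-] = 0.00228 M.
pOH = -log(0.00228) = 2.64
pH = 14.00 - 2.64 = 11.36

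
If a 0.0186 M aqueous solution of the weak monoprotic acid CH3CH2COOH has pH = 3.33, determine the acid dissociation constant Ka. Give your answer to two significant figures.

Ka = 1.2 × 10^-5

[H+] = 10^(-3.33) = 4.68 × 10^-4 M
At equilibrium [HA] = 0.0186 − 4.68 × 10^-4 = 1.81 × 10^-2 M
Ka = [H+][A-]/[HA] = (4.68 × 10^-4)² / 1.81 × 10^-2 = 1.2 × 10^-5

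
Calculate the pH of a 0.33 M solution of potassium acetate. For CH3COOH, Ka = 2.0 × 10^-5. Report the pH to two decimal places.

pH = 9.11

CH3COO- is the conjugate base of the weak acid CH3COOH.
Kb = Kw/Ka = 1.0×10^-14 / 2.0 × 10^-5 = 5.00 × 10^-10
Kb = [OH-]²/(0.33 − [OH-]) = 5.00 × 10^-10
Assume [OH-] ≪ 0.33: [OH-] ≈ √(5.00 × 10^-10 × 0.33) = 1.28 × 10^-5 M
pOH = 4.89, so pH = 14.00 − pOH = 9.11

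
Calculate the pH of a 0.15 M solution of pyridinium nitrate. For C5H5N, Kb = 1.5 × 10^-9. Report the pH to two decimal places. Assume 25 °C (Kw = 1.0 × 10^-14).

C5H5NH+ is the conjugate acid of the weak base C5H5N.
Ka = Kw/Kb = 1.0×10^-14 / 1.5 × 10^-9 = 6.67 × 10^-6
Ka = [H+]²/(0.15 − [H+]) = 6.67 × 10^-6
Assume [H+] ≪ 0.15: [H+] ≈ √(6.67 × 10^-6 × 0.15) = 1.00 × 10^-3 M
pH = −log(1.00 × 10^-3) = 3.00

pH = 3.00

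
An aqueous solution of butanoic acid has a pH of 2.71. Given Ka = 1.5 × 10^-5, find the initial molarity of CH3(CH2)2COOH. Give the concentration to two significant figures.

C₀ = 2.6 × 10^-1 M

[H+] = 10^(-2.71) = 1.95 × 10^-3 M = x
Ka = x²/(C₀ − x) ⇒ C₀ = x + x²/Ka
C₀ = 1.95 × 10^-3 + (1.95 × 10^-3)²/(1.5 × 10^-5) = 2.55 × 10^-1 M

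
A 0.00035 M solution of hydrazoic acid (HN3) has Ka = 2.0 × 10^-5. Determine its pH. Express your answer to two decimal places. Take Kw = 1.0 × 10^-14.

HN3 ⇌ N3- + H+
Let x = [H+] at equilibrium. Ka = x²/(0.00035 − x).
Here C₀/Ka ≈ 17.5, so the small-x approximation fails. Use the quadratic:
x = (−Ka + √(Ka² + 4·Ka·C₀))/2 = 7.43 × 10^-5 M
pH = −log[H+] = −log(7.43 × 10^-5) = 4.13

pH = 4.13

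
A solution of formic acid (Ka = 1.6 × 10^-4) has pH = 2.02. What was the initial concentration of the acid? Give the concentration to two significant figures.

[H+] = 10^(-2.02) = 9.55 × 10^-3 M = x
Ka = x²/(C₀ − x) ⇒ C₀ = x + x²/Ka
C₀ = 9.55 × 10^-3 + (9.55 × 10^-3)²/(1.6 × 10^-4) = 5.80 × 10^-1 M

C₀ = 5.8 × 10^-1 M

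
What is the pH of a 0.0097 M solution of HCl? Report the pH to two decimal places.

HCl is a strong acid and dissociates completely, so [H+] = 0.0097 M.
pH = -log(0.0097) = 2.01

pH = 2.01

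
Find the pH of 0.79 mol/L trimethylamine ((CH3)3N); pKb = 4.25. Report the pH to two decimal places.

(CH3)3N + H2O ⇌ (CH3)3NH+ + OH-
Kb = 10^(−4.25) = 5.62 × 10^-5
From the ICE table, Kb = x²/(0.79 − x) = 5.62 × 10^-5.
Assume x ≪ 0.79: x ≈ √(5.62 × 10^-5 × 0.79) = 6.66 × 10^-3 M
pOH = −log(6.66 × 10^-3) = 2.18; pH = 14.00 − 2.18 = 11.82

pH = 11.82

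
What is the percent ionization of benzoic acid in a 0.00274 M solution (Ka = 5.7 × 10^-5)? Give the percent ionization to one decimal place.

C6H5COOH ⇌ C6H5COO- + H+; let x = [H+] at equilibrium.
Solve x² + 5.7e-05x − 1.56e-07 = 0 → x = 3.68 × 10^-4 M
% ionization = x/C₀ × 100% = 3.68 × 10^-4/0.00274 × 100% = 13.4%

13.4%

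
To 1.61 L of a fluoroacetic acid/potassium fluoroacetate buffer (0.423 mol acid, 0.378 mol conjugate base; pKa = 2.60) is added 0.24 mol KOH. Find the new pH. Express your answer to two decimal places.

pH = 3.13

OH- converts FCH2COOH to FCH2COO-: FCH2COOH → 0.183 mol, FCH2COO- → 0.618 mol.
Henderson–Hasselbalch with mole ratio 0.618/0.183: pH = 2.60 + (+0.529)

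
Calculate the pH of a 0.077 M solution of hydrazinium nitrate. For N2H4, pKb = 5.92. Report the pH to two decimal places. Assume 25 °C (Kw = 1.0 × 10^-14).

N2H5+ is the conjugate acid of the weak base N2H4.
Kb = 10^(−5.92) = 1.20 × 10^-6
Ka = Kw/Kb = 1.0×10^-14 / 1.20 × 10^-6 = 8.33 × 10^-9
From the ICE table, Ka = [H+]²/(0.077 − [H+]) = 8.33 × 10^-9.
Since Ka ≪ C₀, [H+] ≈ √(Ka·C₀) = 2.53 × 10^-5 M.
([H+]/C₀ = 0.033% < 5%, so the approximation holds.)
pH = −log(2.53 × 10^-5) = 4.60

pH = 4.60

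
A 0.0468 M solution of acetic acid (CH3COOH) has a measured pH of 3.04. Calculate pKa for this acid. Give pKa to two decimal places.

[H+] = 10^(-3.04) = 9.12 × 10^-4 M
At equilibrium [HA] = 0.0468 − 9.12 × 10^-4 = 4.59 × 10^-2 M
Ka = [H+][A-]/[HA] = (9.12 × 10^-4)² / 4.59 × 10^-2 = 1.81 × 10^-5
pKa = -log(1.81 × 10^-5) = 4.74

pKa = 4.74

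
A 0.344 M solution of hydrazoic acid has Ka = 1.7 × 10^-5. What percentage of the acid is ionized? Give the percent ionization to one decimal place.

0.7%

HN3 ⇌ N3- + H+; let x = [H+] at equilibrium.
x ≈ √(Ka·C₀) = √(1.7 × 10^-5 × 0.344) = 2.42 × 10^-3 M
Fraction ionized = 2.42 × 10^-3 / 0.344 = 0.0070 → 0.7%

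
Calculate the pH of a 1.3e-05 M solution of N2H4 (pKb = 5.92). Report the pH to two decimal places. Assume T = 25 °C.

pH = 8.53

N2H4 + H2O ⇌ N2H5+ + OH-
Kb = 10^(−5.92) = 1.20 × 10^-6
Let x = [OH-] at equilibrium. Kb = x²/(1.3e-05 − x).
x is not negligible relative to C₀; solve x² + 1.2e-06·x − 1.56e-11 = 0.
x = (−Kb + √(Kb² + 4·Kb·C₀))/2 = 3.39 × 10^-6 M
pOH = 5.47, so pH = 14.00 − pOH = 8.53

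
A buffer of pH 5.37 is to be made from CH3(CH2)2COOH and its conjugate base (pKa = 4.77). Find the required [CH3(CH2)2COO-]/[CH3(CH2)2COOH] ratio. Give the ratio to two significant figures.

pH = pKa + log(r) ⇒ log(r) = 5.37 − 4.77 = +0.60
r = [CH3(CH2)2COO-]/[CH3(CH2)2COOH] = 10^(+0.60) = 3.98

ratio = 4.0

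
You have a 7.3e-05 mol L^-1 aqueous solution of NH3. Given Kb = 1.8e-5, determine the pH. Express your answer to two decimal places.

NH3 + H2O ⇌ NH4+ + OH-
From the ICE table, Kb = x²/(7.3e-05 − x) = 1.8 × 10^-5.
The 5% rule fails; solving x² + Kb·x − Kb·C₀ = 0 exactly:
x = [−1.8e-05 + √(1.8e-05² + 5.26e-09)]/2 = 2.83 × 10^-5 M
pOH = −log(2.83 × 10^-5) = 4.55; pH = 14.00 − 4.55 = 9.45

pH = 9.45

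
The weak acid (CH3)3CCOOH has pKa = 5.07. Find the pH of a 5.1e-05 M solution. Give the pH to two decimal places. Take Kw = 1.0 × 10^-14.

(CH3)3CCOOH ⇌ (CH3)3CCOO- + H+
Ka = 10^(−5.07) = 8.51 × 10^-6
Ka = [H+]²/(5.1e-05 − [H+]) = 8.51 × 10^-6
Here C₀/Ka ≈ 5.99, so the small-[H+] approximation fails. Use the quadratic:
[H+] = (−Ka + √(Ka² + 4·Ka·C₀))/2 = 1.70 × 10^-5 M
pH = −log[H+] = −log(1.70 × 10^-5) = 4.77

pH = 4.77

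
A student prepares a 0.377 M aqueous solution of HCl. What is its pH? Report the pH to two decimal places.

pH = 0.42

HCl is a strong acid and dissociates completely, so [H+] = 0.377 M.
pH = -log(0.377) = 0.42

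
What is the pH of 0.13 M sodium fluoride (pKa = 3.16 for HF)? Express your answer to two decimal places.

F- is the conjugate base of the weak acid HF.
Ka = 10^(−3.16) = 6.92 × 10^-4
Kb = Kw/Ka = 1.0×10^-14 / 6.92 × 10^-4 = 1.45 × 10^-11
Let x = [OH-] at equilibrium. Kb = x²/(0.13 − x).
Neglecting x in the denominator: x = √(1.45 × 10^-11 × 0.13) = 1.37 × 10^-6 M
pOH = −log(1.37 × 10^-6) = 5.86; pH = 14.00 − 5.86 = 8.14

pH = 8.14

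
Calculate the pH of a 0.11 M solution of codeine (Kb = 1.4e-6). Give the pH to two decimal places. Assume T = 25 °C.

pH = 10.59

C18H21NO3 + H2O ⇌ C18H22NO3+ + OH-
Kb = x²/(0.11 − x) = 1.4 × 10^-6
Neglecting x in the denominator: x = √(1.4 × 10^-6 × 0.11) = 3.92 × 10^-4 M
pOH = 3.41, so pH = 14.00 − pOH = 10.59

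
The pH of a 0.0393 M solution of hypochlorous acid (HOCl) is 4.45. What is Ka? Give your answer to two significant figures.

Ka = 3.2 × 10^-8

[H+] = 10^(-4.45) = 3.55 × 10^-5 M
At equilibrium [HA] = 0.0393 − 3.55 × 10^-5 = 3.93 × 10^-2 M
Ka = [H+][A-]/[HA] = (3.55 × 10^-5)² / 3.93 × 10^-2 = 3.2 × 10^-8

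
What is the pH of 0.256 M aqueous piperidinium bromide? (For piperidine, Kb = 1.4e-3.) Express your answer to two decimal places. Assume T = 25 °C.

C5H10NH2+ is the conjugate acid of the weak base C5H10NH.
Ka = Kw/Kb = 1.0×10^-14 / 1.4 × 10^-3 = 7.14 × 10^-12
From the ICE table, Ka = x²/(0.256 − x) = 7.14 × 10^-12.
Since Ka ≪ C₀, x ≈ √(Ka·C₀) = 1.35 × 10^-6 M.
Check: 0.00053% ionized — well under 5%, approximation valid.
pH = −log[H+] = −log(1.35 × 10^-6) = 5.87

pH = 5.87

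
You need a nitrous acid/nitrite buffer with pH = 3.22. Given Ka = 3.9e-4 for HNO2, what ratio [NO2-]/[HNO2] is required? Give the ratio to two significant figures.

pKa = -log(3.9 × 10^-4) = 3.409
pH = pKa + log(r) ⇒ log(r) = 3.22 − 3.409 = -0.189
r = [NO2-]/[HNO2] = 10^(-0.189) = 0.647

ratio = 0.65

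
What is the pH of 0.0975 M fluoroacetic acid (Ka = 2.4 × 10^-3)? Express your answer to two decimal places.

pH = 1.85

FCH2COOH ⇌ FCH2COO- + H+
From the ICE table, Ka = x²/(0.0975 − x) = 2.4 × 10^-3.
x is not negligible relative to C₀; solve x² + 0.0024·x − 0.000234 = 0.
x = (−Ka + √(Ka² + 4·Ka·C₀))/2 = 1.41 × 10^-2 M
pH = −log[H+] = −log(1.41 × 10^-2) = 1.85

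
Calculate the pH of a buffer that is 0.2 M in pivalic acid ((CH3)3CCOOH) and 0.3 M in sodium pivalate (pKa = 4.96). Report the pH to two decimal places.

Using pH = pKa + log([base]/[acid]) with [base]/[acid] = 0.3/0.2:
pH = 4.96 + (+0.176) = 5.14

pH = 5.14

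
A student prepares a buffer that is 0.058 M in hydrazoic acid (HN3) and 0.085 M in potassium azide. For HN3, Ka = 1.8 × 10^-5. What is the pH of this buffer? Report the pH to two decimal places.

pKa = −log(1.8 × 10^-5) = 4.745
Henderson–Hasselbalch: pH = pKa + log([N3-]/[HN3]) = 4.745 + log(0.085/0.058)
pH = 4.745 + (+0.166) = 4.91

pH = 4.91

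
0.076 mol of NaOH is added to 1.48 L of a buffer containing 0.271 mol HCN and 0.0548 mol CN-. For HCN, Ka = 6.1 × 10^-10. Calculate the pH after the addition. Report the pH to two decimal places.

OH- converts HCN to CN-: HCN → 0.195 mol, CN- → 0.131 mol.
pKa = −log(6.1 × 10^-10) = 9.215
Henderson–Hasselbalch with mole ratio 0.131/0.195: pH = 9.215 + (-0.173)

pH = 9.04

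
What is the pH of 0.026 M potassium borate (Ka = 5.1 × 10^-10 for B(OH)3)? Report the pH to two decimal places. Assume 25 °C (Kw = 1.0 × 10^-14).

B(OH)4- is the conjugate base of the weak acid B(OH)3.
Kb = Kw/Ka = 1.0×10^-14 / 5.1 × 10^-10 = 1.96 × 10^-5
Let x = [OH-] at equilibrium. Kb = x²/(0.026 − x).
Since Kb ≪ C₀, x ≈ √(Kb·C₀) = 7.14 × 10^-4 M.
(x/C₀ = 2.7% < 5%, so the approximation holds.)
pOH = 3.15, so pH = 14.00 − pOH = 10.85

pH = 10.85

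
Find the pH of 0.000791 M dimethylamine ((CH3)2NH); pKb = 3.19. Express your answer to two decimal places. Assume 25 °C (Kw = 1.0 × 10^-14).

pH = 10.66

(CH3)2NH + H2O ⇌ (CH3)2NH2+ + OH-
Kb = 10^(−3.19) = 6.46 × 10^-4
From the ICE table, Kb = [OH-]²/(0.000791 − [OH-]) = 6.46 × 10^-4.
[OH-] is not negligible relative to C₀; solve [OH-]² + 0.000646·[OH-] − 5.11e-07 = 0.
[OH-] = [−0.000646 + √(0.000646² + 2.04e-06)]/2 = 4.61 × 10^-4 M
pOH = −log(4.61 × 10^-4) = 3.34; pH = 14.00 − 3.34 = 10.66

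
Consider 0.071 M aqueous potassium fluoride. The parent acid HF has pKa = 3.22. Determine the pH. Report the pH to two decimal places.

F- is the conjugate base of the weak acid HF.
Ka = 10^(−3.22) = 6.03 × 10^-4
Kb = Kw/Ka = 1.0×10^-14 / 6.03 × 10^-4 = 1.66 × 10^-11
Let x = [OH-] at equilibrium. Kb = x²/(0.071 − x).
Since Kb ≪ C₀, x ≈ √(Kb·C₀) = 1.09 × 10^-6 M.
(x/C₀ = 0.0015% < 5%, so the approximation holds.)
pOH = 5.96, so pH = 14.00 − pOH = 8.04

pH = 8.04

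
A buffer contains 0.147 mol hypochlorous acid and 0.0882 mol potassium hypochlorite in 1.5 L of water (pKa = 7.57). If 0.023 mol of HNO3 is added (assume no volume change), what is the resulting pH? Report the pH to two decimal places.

pH = 7.15

Added H+ converts OCl- to HOCl: HOCl → 0.17 mol, OCl- → 0.0652 mol.
pH = pKa + log(n_OCl-/n_HOCl) = 7.57 + log(0.0652/0.17) = 7.57 + (-0.416)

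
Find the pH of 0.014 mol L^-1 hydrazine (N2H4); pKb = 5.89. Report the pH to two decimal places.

pH = 10.13

N2H4 + H2O ⇌ N2H5+ + OH-
Kb = 10^(−5.89) = 1.29 × 10^-6
From the ICE table, Kb = [OH-]²/(0.014 − [OH-]) = 1.29 × 10^-6.
Assume [OH-] ≪ 0.014: [OH-] ≈ √(1.29 × 10^-6 × 0.014) = 1.34 × 10^-4 M
pOH = 3.87, so pH = 14.00 − pOH = 10.13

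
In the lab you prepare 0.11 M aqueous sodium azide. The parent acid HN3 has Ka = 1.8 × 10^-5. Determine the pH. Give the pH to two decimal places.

N3- is the conjugate base of the weak acid HN3.
Kb = Kw/Ka = 1.0×10^-14 / 1.8 × 10^-5 = 5.56 × 10^-10
From the ICE table, Kb = [OH-]²/(0.11 − [OH-]) = 5.56 × 10^-10.
Since Kb ≪ C₀, [OH-] ≈ √(Kb·C₀) = 7.82 × 10^-6 M.
Check: 0.0071% ionized — well under 5%, approximation valid.
pOH = −log(7.82 × 10^-6) = 5.11; pH = 14.00 − 5.11 = 8.89

pH = 8.89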